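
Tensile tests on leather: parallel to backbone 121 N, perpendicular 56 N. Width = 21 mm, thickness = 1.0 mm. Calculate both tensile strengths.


Parallel = 5.76 N/mm^2
Perpendicular = 2.67 N/mm^2

Area = 21 x 1.0 = 21.0 mm^2
TS (parallel) = 121 / 21.0 = 5.76 N/mm^2
TS (perpendicular) = 56 / 21.0 = 2.67 N/mm^2


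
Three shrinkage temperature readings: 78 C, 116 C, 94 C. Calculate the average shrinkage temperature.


96.0 C

Average = (78 + 116 + 94) / 3
Average = 288 / 3 = 96.0 C


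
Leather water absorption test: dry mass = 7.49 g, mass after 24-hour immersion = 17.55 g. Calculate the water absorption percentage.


Water absorbed = 17.55 - 7.49 = 10.06 g
WA% = 10.06 / 7.49 x 100 = 134.3%


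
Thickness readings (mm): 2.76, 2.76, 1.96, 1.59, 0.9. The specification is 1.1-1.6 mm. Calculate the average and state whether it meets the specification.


Average = 1.99 mm
Within specification: No

Sum = 9.97
Average = 9.97 / 5 = 1.99 mm
Specification range: 1.1 to 1.6 mm
Within spec: No


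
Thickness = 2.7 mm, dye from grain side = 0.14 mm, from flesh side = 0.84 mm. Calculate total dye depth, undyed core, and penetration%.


Total dyed = 0.98 mm
Undyed core = 1.72 mm
Penetration = 36.3%


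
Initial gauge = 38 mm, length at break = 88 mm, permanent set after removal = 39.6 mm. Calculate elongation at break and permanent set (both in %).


Elongation at break = 131.6%
Permanent set = 4.2%


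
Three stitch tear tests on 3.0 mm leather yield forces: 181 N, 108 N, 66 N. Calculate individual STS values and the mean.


STS1 = 181 / 3.0 = 60.3 N/mm
STS2 = 108 / 3.0 = 36.0 N/mm
STS3 = 66 / 3.0 = 22.0 N/mm
Mean = (60.3 + 36.0 + 22.0) / 3 = 39.4 N/mm


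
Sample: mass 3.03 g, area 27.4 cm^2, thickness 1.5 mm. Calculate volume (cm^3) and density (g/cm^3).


Volume = 4.110 cm^3
Density = 0.737 g/cm^3

Thickness in cm = 1.5 / 10 = 0.15 cm
Volume = 27.4 x 0.15 = 4.110 cm^3
Density = 3.03 / 4.110 = 0.737 g/cm^3


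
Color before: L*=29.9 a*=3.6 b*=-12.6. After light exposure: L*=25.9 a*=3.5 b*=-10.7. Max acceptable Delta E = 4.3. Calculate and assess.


Delta E = 4.43
Passes: No

dL = -4.0, da = -0.1, db = 1.9
dE = sqrt((-4.0)^2 + (-0.1)^2 + (1.9)^2) = 4.43
Max = 4.3
Passes: No


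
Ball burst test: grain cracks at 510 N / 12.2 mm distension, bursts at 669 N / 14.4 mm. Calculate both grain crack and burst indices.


Crack index = 41.8 N/mm
Burst index = 46.5 N/mm

Crack index = 510 / 12.2 = 41.8 N/mm
Burst index = 669 / 14.4 = 46.5 N/mm


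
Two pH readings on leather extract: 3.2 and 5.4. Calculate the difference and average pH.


Difference = 2.2
Average pH = 4.30

Difference = |3.2 - 5.4| = 2.2
Average = (3.2 + 5.4) / 2 = 4.30


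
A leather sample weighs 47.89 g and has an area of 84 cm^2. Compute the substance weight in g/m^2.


5701.2 g/m^2

Substance weight = mass / area x 10000
SW = 47.89 / 84 x 10000
SW = 5701.2 g/m^2


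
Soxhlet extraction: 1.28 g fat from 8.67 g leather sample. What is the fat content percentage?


14.8%

Fat content = 1.28 / 8.67 x 100
Fat = 14.8%


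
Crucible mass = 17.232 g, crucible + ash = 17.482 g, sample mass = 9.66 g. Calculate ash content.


Ash mass = 0.250 g
Ash content = 2.59%


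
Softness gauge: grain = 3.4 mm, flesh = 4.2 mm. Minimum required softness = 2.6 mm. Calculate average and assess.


Average softness = 3.80 mm
Meets requirement: Yes

Average = (3.4 + 4.2) / 2 = 3.80 mm
Minimum = 2.6 mm
Meets requirement: Yes


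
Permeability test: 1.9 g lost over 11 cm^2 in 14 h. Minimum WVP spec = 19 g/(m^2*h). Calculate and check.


WVP = 1.9 / (11 x 14) x 10000 = 123.38 g/(m^2*h)
Minimum: 19 g/(m^2*h)
Meets spec: Yes


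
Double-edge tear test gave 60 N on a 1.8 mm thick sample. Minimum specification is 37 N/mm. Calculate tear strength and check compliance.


Tear strength = 60 / 1.8 = 33.3 N/mm
Required minimum = 37 N/mm
Compliant: No


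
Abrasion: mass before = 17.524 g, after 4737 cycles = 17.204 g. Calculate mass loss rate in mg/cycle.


0.068 mg/cycle


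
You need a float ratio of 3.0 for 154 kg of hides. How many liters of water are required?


462.0 L

Water = hide weight x target ratio
Water = 154 x 3.0 = 462.0 L


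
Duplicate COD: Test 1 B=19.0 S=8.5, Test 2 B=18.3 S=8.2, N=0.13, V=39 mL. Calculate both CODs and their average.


COD1 = 280.0 mg/L
COD2 = 269.3 mg/L
Average = 274.7 mg/L


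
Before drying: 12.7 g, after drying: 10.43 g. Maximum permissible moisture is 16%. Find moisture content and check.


MC = (12.7 - 10.43) / 12.7 x 100 = 17.9%
Maximum: 16%
Acceptable: No


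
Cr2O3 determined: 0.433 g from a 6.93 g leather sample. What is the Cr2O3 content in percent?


6.25%


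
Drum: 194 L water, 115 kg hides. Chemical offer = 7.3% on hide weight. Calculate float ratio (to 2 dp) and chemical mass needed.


Float ratio = 194 / 115 = 1.69
Chemical = 115 x 7.3 / 100 = 8.395 kg


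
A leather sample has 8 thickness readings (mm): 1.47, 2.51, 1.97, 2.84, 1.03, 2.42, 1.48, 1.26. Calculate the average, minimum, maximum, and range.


Sum = 14.98
Average = 14.98 / 8 = 1.87 mm
Minimum = 1.03 mm
Maximum = 2.84 mm
Range = 2.84 - 1.03 = 1.81 mm


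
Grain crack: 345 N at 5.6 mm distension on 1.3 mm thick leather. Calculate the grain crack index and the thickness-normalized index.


Crack index = 61.6 N/mm
Normalized index = 47.4 N/mm per mm


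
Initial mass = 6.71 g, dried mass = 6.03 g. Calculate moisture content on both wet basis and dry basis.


Moisture lost = 6.71 - 6.03 = 0.68 g
Wet basis MC = 0.68 / 6.71 x 100 = 10.1%
Dry basis MC = 0.68 / 6.03 x 100 = 11.3%


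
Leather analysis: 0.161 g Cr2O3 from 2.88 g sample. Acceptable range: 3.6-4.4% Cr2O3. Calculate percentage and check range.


Cr2O3% = 0.161 / 2.88 x 100 = 5.59%
Acceptable range: 3.6 to 4.4%
Within range: No


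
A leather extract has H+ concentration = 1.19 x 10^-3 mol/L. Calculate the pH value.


pH = 2.92

pH = -log10[H+]
pH = -log10(1.19 x 10^-3) = 2.92


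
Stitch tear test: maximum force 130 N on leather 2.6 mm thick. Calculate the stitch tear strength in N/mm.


50.0 N/mm


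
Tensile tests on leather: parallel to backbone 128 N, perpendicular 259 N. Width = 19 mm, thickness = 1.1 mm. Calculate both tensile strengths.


Area = 19 x 1.1 = 20.9 mm^2
TS (parallel) = 128 / 20.9 = 6.12 N/mm^2
TS (perpendicular) = 259 / 20.9 = 12.39 N/mm^2


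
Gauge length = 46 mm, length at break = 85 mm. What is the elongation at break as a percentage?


Extension = 85 - 46 = 39 mm
Elongation = 39 / 46 x 100 = 84.8%


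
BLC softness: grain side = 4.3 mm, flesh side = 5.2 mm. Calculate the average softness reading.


4.75 mm

Average = (4.3 + 5.2) / 2
Average = 4.75 mm


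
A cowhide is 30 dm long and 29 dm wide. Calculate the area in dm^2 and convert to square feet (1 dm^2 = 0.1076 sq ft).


870 dm^2
93.61 sq ft

Area = 30 x 29 = 870 dm^2
Conversion: 870 x 0.1076 = 93.61 sq ft


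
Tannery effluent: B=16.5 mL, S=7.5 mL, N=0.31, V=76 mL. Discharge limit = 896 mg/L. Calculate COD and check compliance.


COD = 293.7 mg/L
Compliant: Yes


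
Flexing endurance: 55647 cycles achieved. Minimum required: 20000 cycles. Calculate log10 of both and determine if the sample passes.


Achieved: log10 = 4.75
Required: log10 = 4.30
Passes: Yes

log10(55647) = 4.75
log10(20000) = 4.30
Passes: Yes


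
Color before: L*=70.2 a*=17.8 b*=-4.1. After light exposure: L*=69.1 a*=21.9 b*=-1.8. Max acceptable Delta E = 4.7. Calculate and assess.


dL = -1.1, da = 4.1, db = 2.3
dE = sqrt((-1.1)^2 + (4.1)^2 + (2.3)^2) = 4.83
Max = 4.7
Passes: No


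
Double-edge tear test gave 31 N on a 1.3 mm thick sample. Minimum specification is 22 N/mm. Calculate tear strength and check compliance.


Tear strength = 23.8 N/mm
Compliant: Yes

Tear strength = 31 / 1.3 = 23.8 N/mm
Required minimum = 22 N/mm
Compliant: Yes


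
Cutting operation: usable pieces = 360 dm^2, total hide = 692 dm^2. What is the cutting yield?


52.0%

Yield = usable / total x 100
Yield = 360 / 692 x 100 = 52.0%


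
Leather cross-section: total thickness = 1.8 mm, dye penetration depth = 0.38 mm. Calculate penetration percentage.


Penetration% = 0.38 / 1.8 x 100
Penetration = 21.1%


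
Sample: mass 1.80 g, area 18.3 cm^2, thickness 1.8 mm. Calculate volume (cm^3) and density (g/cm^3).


Thickness in cm = 1.8 / 10 = 0.18 cm
Volume = 18.3 x 0.18 = 3.294 cm^3
Density = 1.80 / 3.294 = 0.546 g/cm^3


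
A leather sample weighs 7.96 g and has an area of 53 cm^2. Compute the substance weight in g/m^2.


1501.9 g/m^2

Substance weight = mass / area x 10000
SW = 7.96 / 53 x 10000
SW = 1501.9 g/m^2


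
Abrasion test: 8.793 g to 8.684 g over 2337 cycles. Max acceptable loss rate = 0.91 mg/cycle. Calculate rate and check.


Rate = 0.047 mg/cycle
Passes: Yes

Loss = 8.793 - 8.684 = 0.109 g
Rate = 0.109 g / 2337 cycles x 1000 = 0.047 mg/cycle
Max = 0.91 mg/cycle
Passes: Yes


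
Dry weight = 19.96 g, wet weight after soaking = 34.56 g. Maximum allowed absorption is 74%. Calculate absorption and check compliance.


Absorption = 73.1%
Compliant: Yes

WA = (34.56 - 19.96) / 19.96 x 100 = 73.1%
Maximum allowed: 74%
Compliant: Yes


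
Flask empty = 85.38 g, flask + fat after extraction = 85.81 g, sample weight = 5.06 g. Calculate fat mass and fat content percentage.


Fat mass = 0.43 g
Fat content = 8.5%

Fat mass = 85.81 - 85.38 = 0.43 g
Fat% = 0.43 / 5.06 x 100 = 8.5%


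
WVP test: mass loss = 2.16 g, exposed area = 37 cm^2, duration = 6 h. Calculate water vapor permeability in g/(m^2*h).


97.30 g/(m^2*h)

WVP = mass_loss / (area x time) x 10000
WVP = 2.16 / (37 x 6) x 10000
WVP = 2.16 / 222 x 10000 = 97.30 g/(m^2*h)


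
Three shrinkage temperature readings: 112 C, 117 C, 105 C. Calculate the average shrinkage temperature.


111.3 C

Average = (112 + 117 + 105) / 3
Average = 334 / 3 = 111.3 C


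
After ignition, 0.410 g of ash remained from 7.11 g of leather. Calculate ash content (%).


Ash% = 0.410 / 7.11 x 100
Ash% = 5.77%


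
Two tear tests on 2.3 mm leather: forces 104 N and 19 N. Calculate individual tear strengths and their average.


Tear 1 = 104 / 2.3 = 45.2 N/mm
Tear 2 = 19 / 2.3 = 8.3 N/mm
Average = (45.2 + 8.3) / 2 = 26.8 N/mm


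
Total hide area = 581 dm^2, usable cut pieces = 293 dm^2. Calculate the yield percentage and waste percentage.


Yield = 293 / 581 x 100 = 50.4%
Waste = 581 - 293 = 288 dm^2
Waste% = 100 - 50.4 = 49.6%


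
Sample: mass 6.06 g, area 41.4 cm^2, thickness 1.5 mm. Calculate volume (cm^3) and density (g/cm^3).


Thickness in cm = 1.5 / 10 = 0.15 cm
Volume = 41.4 x 0.15 = 6.210 cm^3
Density = 6.06 / 6.210 = 0.976 g/cm^3


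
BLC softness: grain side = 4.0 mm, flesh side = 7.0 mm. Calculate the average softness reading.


Average = (4.0 + 7.0) / 2
Average = 5.50 mm


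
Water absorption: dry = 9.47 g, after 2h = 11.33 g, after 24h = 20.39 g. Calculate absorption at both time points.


2h absorption = 19.6%
24h absorption = 115.3%


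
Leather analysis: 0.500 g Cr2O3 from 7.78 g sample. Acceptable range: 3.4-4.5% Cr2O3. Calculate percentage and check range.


Cr2O3% = 0.500 / 7.78 x 100 = 6.43%
Acceptable range: 3.4 to 4.5%
Within range: No


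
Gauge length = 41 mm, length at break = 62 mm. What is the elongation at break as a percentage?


Extension = 62 - 41 = 21 mm
Elongation = 21 / 41 x 100 = 51.2%


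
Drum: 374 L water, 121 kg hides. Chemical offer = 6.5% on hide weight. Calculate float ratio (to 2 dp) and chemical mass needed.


Float ratio = 3.09
Chemical needed = 7.865 kg


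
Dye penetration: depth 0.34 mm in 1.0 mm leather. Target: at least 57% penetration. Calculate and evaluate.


Penetration = 0.34 / 1.0 x 100 = 34.0%
Target: 57%
Meets target: No


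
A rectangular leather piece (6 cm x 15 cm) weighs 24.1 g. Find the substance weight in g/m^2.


2677.8 g/m^2

Area = 6 x 15 = 90 cm^2
SW = 24.1 / 90 x 10000 = 2677.8 g/m^2


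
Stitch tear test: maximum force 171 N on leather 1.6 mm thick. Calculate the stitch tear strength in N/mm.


Stitch tear strength = force / thickness
STS = 171 / 1.6 = 106.9 N/mm


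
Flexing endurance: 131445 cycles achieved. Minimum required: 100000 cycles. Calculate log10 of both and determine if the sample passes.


log10(131445) = 5.12
log10(100000) = 5.00
Passes: Yes


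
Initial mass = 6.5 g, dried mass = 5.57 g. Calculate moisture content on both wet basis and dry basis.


Wet basis = 14.3%
Dry basis = 16.7%

Moisture lost = 6.5 - 5.57 = 0.93 g
Wet basis MC = 0.93 / 6.5 x 100 = 14.3%
Dry basis MC = 0.93 / 5.57 x 100 = 16.7%


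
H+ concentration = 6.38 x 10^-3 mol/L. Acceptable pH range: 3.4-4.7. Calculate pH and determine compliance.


pH = 2.20
Compliant: No


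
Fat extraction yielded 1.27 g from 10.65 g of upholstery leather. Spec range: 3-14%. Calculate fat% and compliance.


Fat content = 11.9%
Compliant: Yes

Fat% = 1.27 / 10.65 x 100 = 11.9%
Spec range: 3-14%
Compliant: Yes


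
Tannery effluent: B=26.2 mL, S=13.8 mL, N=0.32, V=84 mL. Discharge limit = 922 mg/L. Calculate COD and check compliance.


COD = (26.2 - 13.8) x 0.32 x 8000 / 84 = 377.9 mg/L
Limit: 922 mg/L
Compliant: Yes


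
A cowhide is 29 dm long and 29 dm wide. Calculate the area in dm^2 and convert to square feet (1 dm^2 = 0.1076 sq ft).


Area = 29 x 29 = 841 dm^2
Conversion: 841 x 0.1076 = 90.49 sq ft


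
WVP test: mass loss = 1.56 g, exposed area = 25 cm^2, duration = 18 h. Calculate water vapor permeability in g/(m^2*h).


34.67 g/(m^2*h)


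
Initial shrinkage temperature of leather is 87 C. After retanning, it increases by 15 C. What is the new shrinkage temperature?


New Ts = 87 + 15 = 102 C


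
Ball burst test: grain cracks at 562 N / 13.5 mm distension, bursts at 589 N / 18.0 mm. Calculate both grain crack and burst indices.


Crack index = 41.6 N/mm
Burst index = 32.7 N/mm


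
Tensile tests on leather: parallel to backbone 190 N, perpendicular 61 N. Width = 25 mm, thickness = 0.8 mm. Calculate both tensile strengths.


Parallel = 9.50 N/mm^2
Perpendicular = 3.05 N/mm^2


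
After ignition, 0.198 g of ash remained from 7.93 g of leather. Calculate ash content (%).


2.50%


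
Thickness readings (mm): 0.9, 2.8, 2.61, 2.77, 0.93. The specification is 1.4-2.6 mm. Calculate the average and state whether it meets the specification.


Sum = 10.01
Average = 10.01 / 5 = 2.00 mm
Specification range: 1.4 to 2.6 mm
Within spec: Yes


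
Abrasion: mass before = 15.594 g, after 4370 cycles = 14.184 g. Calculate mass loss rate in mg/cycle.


Mass loss = 15.594 - 14.184 = 1.410 g
Rate = 1.410 / 4370 x 1000 = 0.323 mg/cycle


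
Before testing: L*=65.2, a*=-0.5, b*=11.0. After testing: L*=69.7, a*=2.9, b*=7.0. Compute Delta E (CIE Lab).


Delta E = 6.91


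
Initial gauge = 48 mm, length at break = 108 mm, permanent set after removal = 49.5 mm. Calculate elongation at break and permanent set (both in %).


Elongation at break = (108 - 48) / 48 x 100 = 125.0%
Permanent set = (49.5 - 48) / 48 x 100 = 3.1%


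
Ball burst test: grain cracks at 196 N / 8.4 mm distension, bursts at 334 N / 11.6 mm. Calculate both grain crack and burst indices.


Crack index = 23.3 N/mm
Burst index = 28.8 N/mm


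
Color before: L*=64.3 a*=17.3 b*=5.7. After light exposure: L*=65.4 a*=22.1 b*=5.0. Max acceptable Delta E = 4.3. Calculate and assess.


Delta E = 4.97
Passes: No

dL = 1.1, da = 4.8, db = -0.7
dE = sqrt((1.1)^2 + (4.8)^2 + (-0.7)^2) = 4.97
Max = 4.3
Passes: No


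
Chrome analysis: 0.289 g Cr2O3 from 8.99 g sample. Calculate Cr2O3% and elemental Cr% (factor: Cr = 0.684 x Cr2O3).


Cr2O3 = 3.21%
Cr = 2.20%


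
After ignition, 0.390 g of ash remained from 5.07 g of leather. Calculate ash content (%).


Ash% = 0.390 / 5.07 x 100
Ash% = 7.69%


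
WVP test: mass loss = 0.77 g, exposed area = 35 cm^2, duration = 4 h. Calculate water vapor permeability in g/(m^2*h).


55.00 g/(m^2*h)

WVP = mass_loss / (area x time) x 10000
WVP = 0.77 / (35 x 4) x 10000
WVP = 0.77 / 140 x 10000 = 55.00 g/(m^2*h)


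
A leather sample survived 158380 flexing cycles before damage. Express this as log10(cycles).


5.20

log10(158380) = 5.20


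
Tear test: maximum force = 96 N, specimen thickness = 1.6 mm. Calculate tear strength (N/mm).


60.0 N/mm


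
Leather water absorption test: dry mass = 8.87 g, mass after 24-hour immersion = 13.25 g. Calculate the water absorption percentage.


Water absorbed = 13.25 - 8.87 = 4.38 g
WA% = 4.38 / 8.87 x 100 = 49.4%


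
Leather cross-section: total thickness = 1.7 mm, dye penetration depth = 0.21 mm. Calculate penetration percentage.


Penetration% = 0.21 / 1.7 x 100
Penetration = 12.4%


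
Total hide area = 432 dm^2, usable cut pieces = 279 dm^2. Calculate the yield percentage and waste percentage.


Yield = 64.6%
Waste = 35.4%

Yield = 279 / 432 x 100 = 64.6%
Waste = 432 - 279 = 153 dm^2
Waste% = 100 - 64.6 = 35.4%


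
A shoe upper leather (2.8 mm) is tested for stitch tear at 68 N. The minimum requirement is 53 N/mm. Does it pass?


STS = 68 / 2.8 = 24.3 N/mm
Minimum required: 53 N/mm
Passes: No


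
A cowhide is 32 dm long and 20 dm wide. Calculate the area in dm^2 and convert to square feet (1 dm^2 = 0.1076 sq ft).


640 dm^2
68.86 sq ft


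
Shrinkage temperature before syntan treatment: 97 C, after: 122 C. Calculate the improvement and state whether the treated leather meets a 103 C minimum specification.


Improvement = 122 - 97 = 25 C
Spec check: 122 C >= 103 C? Yes


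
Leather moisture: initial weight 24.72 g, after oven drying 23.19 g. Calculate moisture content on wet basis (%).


Moisture = 24.72 - 23.19 = 1.53 g
MC = 1.53 / 24.72 x 100 = 6.2%


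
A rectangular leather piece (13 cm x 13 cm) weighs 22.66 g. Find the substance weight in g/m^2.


Area = 13 x 13 = 169 cm^2
SW = 22.66 / 169 x 10000 = 1340.8 g/m^2


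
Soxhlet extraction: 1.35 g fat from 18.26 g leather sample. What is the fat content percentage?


7.4%


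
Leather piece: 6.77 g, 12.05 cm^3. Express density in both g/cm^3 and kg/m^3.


Density = 6.77 / 12.05 = 0.562 g/cm^3
Convert: 0.562 x 1000 = 562 kg/m^3


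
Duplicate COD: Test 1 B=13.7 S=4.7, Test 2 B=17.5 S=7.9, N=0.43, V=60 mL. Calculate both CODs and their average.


COD1 = (13.7 - 4.7) x 0.43 x 8000 / 60 = 516.0 mg/L
COD2 = (17.5 - 7.9) x 0.43 x 8000 / 60 = 550.4 mg/L
Average = (516.0 + 550.4) / 2 = 533.2 mg/L


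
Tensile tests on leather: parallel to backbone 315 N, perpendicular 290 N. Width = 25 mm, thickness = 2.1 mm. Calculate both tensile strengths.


Area = 25 x 2.1 = 52.5 mm^2
TS (parallel) = 315 / 52.5 = 6.00 N/mm^2
TS (perpendicular) = 290 / 52.5 = 5.52 N/mm^2


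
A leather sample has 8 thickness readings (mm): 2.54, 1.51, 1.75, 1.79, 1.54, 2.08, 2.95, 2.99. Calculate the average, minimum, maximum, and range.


Average = 2.14 mm
Min = 1.51 mm
Max = 2.99 mm
Range = 1.48 mm


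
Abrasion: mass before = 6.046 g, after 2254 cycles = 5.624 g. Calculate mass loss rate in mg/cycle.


0.187 mg/cycle

Mass loss = 6.046 - 5.624 = 0.422 g
Rate = 0.422 / 2254 x 1000 = 0.187 mg/cycle


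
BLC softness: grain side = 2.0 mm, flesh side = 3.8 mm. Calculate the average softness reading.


2.90 mm

Average = (2.0 + 3.8) / 2
Average = 2.90 mm


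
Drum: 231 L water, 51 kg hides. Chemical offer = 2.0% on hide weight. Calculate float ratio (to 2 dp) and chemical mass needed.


Float ratio = 231 / 51 = 4.53
Chemical = 51 x 2.0 / 100 = 1.02 kg


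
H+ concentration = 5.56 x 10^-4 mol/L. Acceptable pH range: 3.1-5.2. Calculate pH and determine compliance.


pH = 3.25
Compliant: Yes

pH = -log10(5.56 x 10^-4) = 3.25
Range: 3.1 to 5.2
Compliant: Yes


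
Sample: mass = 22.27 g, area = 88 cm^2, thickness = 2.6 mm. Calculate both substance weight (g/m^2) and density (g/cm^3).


Substance weight = 2530.7 g/m^2
Density = 0.973 g/cm^3

SW = 22.27 / 88 x 10000 = 2530.7 g/m^2
Volume = 88 x 2.6 / 10 = 22.88 cm^3
Density = 22.27 / 22.88 = 0.973 g/cm^3


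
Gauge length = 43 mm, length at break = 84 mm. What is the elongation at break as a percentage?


Extension = 84 - 43 = 41 mm
Elongation = 41 / 43 x 100 = 95.3%


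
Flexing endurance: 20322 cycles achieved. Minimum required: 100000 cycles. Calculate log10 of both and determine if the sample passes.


log10(20322) = 4.31
log10(100000) = 5.00
Passes: No


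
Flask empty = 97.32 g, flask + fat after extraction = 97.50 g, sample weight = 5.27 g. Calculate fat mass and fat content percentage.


Fat mass = 97.50 - 97.32 = 0.18 g
Fat% = 0.18 / 5.27 x 100 = 3.4%


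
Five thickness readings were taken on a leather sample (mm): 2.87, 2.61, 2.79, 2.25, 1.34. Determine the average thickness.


Sum = 2.87 + 2.61 + 2.79 + 2.25 + 1.34 = 11.86
Average = 11.86 / 5 = 2.37 mm


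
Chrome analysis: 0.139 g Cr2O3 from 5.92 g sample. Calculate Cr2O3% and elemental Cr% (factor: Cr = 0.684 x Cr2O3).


Cr2O3% = 0.139 / 5.92 x 100 = 2.35%
Cr% = 2.35 x 0.684 = 1.61%


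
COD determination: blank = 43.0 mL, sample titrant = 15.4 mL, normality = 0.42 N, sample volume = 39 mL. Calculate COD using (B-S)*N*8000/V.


COD = (43.0 - 15.4) x 0.42 x 8000 / 39
COD = 27.6 x 0.42 x 8000 / 39
COD = 2377.8 mg/L


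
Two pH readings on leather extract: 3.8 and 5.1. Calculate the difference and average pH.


Difference = |3.8 - 5.1| = 1.3
Average = (3.8 + 5.1) / 2 = 4.45


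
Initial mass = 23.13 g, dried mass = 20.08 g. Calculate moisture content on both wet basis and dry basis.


Moisture lost = 23.13 - 20.08 = 3.05 g
Wet basis MC = 3.05 / 23.13 x 100 = 13.2%
Dry basis MC = 3.05 / 20.08 x 100 = 15.2%


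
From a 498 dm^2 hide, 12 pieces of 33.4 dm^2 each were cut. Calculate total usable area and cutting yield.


Usable area = 400.8 dm^2
Yield = 80.5%


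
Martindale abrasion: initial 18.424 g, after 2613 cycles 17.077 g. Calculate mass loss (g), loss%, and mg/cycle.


Mass loss = 1.347 g
Loss = 7.31%
Rate = 0.515 mg/cycle


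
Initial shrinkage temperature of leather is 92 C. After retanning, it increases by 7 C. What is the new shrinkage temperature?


99 C

New Ts = 92 + 7 = 99 C


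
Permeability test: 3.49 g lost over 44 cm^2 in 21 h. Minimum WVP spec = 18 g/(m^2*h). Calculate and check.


WVP = 37.77 g/(m^2*h)
Meets specification: Yes

WVP = 3.49 / (44 x 21) x 10000 = 37.77 g/(m^2*h)
Minimum: 18 g/(m^2*h)
Meets spec: Yes


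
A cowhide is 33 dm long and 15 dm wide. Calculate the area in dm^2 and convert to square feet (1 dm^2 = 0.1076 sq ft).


495 dm^2
53.26 sq ft


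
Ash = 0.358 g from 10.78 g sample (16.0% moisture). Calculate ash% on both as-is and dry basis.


As-is ash% = 0.358 / 10.78 x 100 = 3.32%
Dry mass = 10.78 x (100 - 16.0) / 100 = 9.0552 g
Dry-basis ash% = 0.358 / 9.0552 x 100 = 3.95%


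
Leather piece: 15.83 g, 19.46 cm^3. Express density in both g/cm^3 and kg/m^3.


0.813 g/cm^3
813 kg/m^3

Density = 15.83 / 19.46 = 0.813 g/cm^3
Convert: 0.813 x 1000 = 813 kg/m^3


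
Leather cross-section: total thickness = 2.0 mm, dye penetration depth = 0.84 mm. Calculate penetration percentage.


42.0%


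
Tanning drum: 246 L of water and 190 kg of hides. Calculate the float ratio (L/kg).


Float ratio = water / hide weight
Ratio = 246 / 190 = 1.3


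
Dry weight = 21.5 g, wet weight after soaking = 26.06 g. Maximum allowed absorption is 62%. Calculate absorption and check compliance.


WA = (26.06 - 21.5) / 21.5 x 100 = 21.2%
Maximum allowed: 62%
Compliant: Yes


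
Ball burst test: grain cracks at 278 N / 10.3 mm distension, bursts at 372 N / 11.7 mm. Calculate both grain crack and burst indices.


Crack index = 27.0 N/mm
Burst index = 31.8 N/mm

Crack index = 278 / 10.3 = 27.0 N/mm
Burst index = 372 / 11.7 = 31.8 N/mm


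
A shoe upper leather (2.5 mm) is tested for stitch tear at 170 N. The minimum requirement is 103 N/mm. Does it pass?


STS = 170 / 2.5 = 68.0 N/mm
Minimum required: 103 N/mm
Passes: No


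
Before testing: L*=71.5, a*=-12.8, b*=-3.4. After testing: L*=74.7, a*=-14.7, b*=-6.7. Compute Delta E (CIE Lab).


Delta E = 4.97

dL = 74.7 - 71.5 = 3.2
da = -14.7 - (-12.8) = -1.9
db = -6.7 - (-3.4) = -3.3
dE = sqrt((3.2)^2 + (-1.9)^2 + (-3.3)^2) = 4.97


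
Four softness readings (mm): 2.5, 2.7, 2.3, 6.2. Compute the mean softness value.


Sum = 2.5 + 2.7 + 2.3 + 6.2
Mean = 13.7 / 4 = 3.43 mm


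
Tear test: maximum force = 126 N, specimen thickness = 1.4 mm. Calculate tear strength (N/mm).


90.0 N/mm

Tear strength = force / thickness
Tear = 126 / 1.4 = 90.0 N/mm


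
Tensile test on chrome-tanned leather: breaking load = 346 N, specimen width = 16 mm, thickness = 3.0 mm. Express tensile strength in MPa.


7.21 MPa


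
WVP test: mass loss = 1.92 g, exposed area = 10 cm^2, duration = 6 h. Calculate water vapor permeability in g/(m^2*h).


WVP = mass_loss / (area x time) x 10000
WVP = 1.92 / (10 x 6) x 10000
WVP = 1.92 / 60 x 10000 = 320.00 g/(m^2*h)


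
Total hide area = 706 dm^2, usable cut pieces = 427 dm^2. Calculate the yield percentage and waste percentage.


Yield = 60.5%
Waste = 39.5%

Yield = 427 / 706 x 100 = 60.5%
Waste = 706 - 427 = 279 dm^2
Waste% = 100 - 60.5 = 39.5%


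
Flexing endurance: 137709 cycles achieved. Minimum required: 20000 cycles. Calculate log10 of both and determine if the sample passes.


Achieved: log10 = 5.14
Required: log10 = 4.30
Passes: Yes

log10(137709) = 5.14
log10(20000) = 4.30
Passes: Yes


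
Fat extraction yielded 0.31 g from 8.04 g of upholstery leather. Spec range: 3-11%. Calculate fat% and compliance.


Fat% = 0.31 / 8.04 x 100 = 3.9%
Spec range: 3-11%
Compliant: Yes


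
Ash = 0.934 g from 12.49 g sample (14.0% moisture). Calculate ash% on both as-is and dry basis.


As-is ash = 7.48%
Dry-basis ash = 8.70%

As-is ash% = 0.934 / 12.49 x 100 = 7.48%
Dry mass = 12.49 x (100 - 14.0) / 100 = 10.7414 g
Dry-basis ash% = 0.934 / 10.7414 x 100 = 8.70%


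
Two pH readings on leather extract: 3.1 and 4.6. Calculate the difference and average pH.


Difference = |3.1 - 4.6| = 1.5
Average = (3.1 + 4.6) / 2 = 3.85


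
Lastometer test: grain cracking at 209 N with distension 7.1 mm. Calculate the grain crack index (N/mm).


Grain crack index = force / distension
Index = 209 / 7.1 = 29.4 N/mm


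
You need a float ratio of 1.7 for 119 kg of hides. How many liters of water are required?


202.3 L

Water = hide weight x target ratio
Water = 119 x 1.7 = 202.3 L


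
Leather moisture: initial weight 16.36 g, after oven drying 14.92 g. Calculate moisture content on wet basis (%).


Moisture = 16.36 - 14.92 = 1.44 g
MC = 1.44 / 16.36 x 100 = 8.8%


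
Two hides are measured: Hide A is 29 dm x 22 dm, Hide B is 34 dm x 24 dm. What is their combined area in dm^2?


1454 dm^2

Hide A area = 29 x 22 = 638 dm^2
Hide B area = 34 x 24 = 816 dm^2
Total = 638 + 816 = 1454 dm^2


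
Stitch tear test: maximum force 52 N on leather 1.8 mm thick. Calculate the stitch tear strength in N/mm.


Stitch tear strength = force / thickness
STS = 52 / 1.8 = 28.9 N/mm


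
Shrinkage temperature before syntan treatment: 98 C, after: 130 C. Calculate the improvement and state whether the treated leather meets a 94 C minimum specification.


Improvement = 32 C
Meets 94 C spec: Yes


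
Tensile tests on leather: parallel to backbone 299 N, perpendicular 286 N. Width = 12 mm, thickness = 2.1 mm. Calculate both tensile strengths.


Area = 12 x 2.1 = 25.2 mm^2
TS (parallel) = 299 / 25.2 = 11.87 N/mm^2
TS (perpendicular) = 286 / 25.2 = 11.35 N/mm^2


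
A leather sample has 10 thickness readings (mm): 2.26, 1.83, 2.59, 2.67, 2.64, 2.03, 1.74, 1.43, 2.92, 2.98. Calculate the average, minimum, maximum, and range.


Sum = 23.09
Average = 23.09 / 10 = 2.31 mm
Minimum = 1.43 mm
Maximum = 2.98 mm
Range = 2.98 - 1.43 = 1.55 mm


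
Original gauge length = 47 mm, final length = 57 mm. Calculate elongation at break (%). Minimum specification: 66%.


Extension = 57 - 47 = 10 mm
Elongation = 10 / 47 x 100 = 21.3%
Minimum required: 66%
Meets specification: No


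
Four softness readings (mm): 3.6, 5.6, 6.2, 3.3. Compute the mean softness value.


4.68 mm

Sum = 3.6 + 5.6 + 6.2 + 3.3
Mean = 18.7 / 4 = 4.68 mm


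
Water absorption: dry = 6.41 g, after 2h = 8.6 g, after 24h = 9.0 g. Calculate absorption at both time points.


2h absorption = 34.2%
24h absorption = 40.4%

WA (2h) = (8.6 - 6.41) / 6.41 x 100 = 34.2%
WA (24h) = (9.0 - 6.41) / 6.41 x 100 = 40.4%


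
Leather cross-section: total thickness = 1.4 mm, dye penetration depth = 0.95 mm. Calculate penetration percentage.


67.9%


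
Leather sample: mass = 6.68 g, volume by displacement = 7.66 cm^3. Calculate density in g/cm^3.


0.872 g/cm^3

Density = mass / volume
Density = 6.68 / 7.66 = 0.872 g/cm^3


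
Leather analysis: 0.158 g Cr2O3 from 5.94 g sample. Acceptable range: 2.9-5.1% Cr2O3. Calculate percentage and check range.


Cr2O3% = 0.158 / 5.94 x 100 = 2.66%
Acceptable range: 2.9 to 5.1%
Within range: No


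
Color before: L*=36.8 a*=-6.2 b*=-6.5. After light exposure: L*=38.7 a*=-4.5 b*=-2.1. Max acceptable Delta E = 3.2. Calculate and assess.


dL = 1.9, da = 1.7, db = 4.4
dE = sqrt((1.9)^2 + (1.7)^2 + (4.4)^2) = 5.09
Max = 3.2
Passes: No


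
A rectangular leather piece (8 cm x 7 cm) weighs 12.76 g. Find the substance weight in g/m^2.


Area = 8 x 7 = 56 cm^2
SW = 12.76 / 56 x 10000 = 2278.6 g/m^2


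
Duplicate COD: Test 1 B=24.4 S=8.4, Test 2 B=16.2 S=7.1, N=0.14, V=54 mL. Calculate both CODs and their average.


COD1 = (24.4 - 8.4) x 0.14 x 8000 / 54 = 331.9 mg/L
COD2 = (16.2 - 7.1) x 0.14 x 8000 / 54 = 188.7 mg/L
Average = (331.9 + 188.7) / 2 = 260.3 mg/L


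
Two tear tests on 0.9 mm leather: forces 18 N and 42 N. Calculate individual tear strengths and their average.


Tear 1 = 18 / 0.9 = 20.0 N/mm
Tear 2 = 42 / 0.9 = 46.7 N/mm
Average = (20.0 + 46.7) / 2 = 33.4 N/mm


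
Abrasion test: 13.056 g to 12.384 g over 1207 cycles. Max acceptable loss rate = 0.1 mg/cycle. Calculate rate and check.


Loss = 13.056 - 12.384 = 0.672 g
Rate = 0.672 g / 1207 cycles x 1000 = 0.557 mg/cycle
Max = 0.1 mg/cycle
Passes: No


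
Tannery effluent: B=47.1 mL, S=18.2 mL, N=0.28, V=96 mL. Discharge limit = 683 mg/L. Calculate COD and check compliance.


COD = (47.1 - 18.2) x 0.28 x 8000 / 96 = 674.3 mg/L
Limit: 683 mg/L
Compliant: Yes


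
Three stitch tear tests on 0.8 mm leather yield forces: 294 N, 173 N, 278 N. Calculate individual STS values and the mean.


STS1 = 367.5 N/mm
STS2 = 216.3 N/mm
STS3 = 347.5 N/mm
Mean = 310.4 N/mm


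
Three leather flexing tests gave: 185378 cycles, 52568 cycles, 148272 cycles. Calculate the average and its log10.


Average = 128739 cycles
log10 = 5.11

Average = (185378 + 52568 + 148272) / 3 = 128739 cycles
log10(128739) = 5.11


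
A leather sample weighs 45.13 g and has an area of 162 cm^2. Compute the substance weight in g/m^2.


Substance weight = mass / area x 10000
SW = 45.13 / 162 x 10000
SW = 2785.8 g/m^2


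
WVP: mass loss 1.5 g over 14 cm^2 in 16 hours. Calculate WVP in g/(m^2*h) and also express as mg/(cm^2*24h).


WVP = 66.96 g/(m^2*h)
Daily rate = 160.71 mg/(cm^2*24h)

WVP = 1.5 / (14 x 16) x 10000 = 66.96 g/(m^2*h)
Mass loss in mg = 1.5 x 1000 = 1500 mg
Per cm^2 per 24h in mg: 1500 x 24 / (14 x 16) = 36000 / 224 = 160.71 mg/(cm^2*24h)


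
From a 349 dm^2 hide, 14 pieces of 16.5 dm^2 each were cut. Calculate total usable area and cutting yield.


Total usable = 14 x 16.5 = 231.0 dm^2
Yield = 231.0 / 349 x 100 = 66.2%


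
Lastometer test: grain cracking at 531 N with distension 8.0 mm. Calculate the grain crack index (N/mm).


66.4 N/mm

Grain crack index = force / distension
Index = 531 / 8.0 = 66.4 N/mm


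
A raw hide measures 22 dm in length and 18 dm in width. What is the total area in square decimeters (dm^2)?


Area = length x width
Area = 22 x 18 = 396 dm^2


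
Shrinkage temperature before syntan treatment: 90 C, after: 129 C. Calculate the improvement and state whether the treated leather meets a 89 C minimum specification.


Improvement = 129 - 90 = 39 C
Spec check: 129 C >= 89 C? Yes


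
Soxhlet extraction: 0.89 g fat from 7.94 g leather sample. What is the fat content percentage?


11.2%

Fat content = 0.89 / 7.94 x 100
Fat = 11.2%


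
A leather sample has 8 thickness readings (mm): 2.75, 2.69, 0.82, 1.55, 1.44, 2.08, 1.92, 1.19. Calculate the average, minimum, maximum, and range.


Sum = 14.44
Average = 14.44 / 8 = 1.81 mm
Minimum = 0.82 mm
Maximum = 2.75 mm
Range = 2.75 - 0.82 = 1.93 mm


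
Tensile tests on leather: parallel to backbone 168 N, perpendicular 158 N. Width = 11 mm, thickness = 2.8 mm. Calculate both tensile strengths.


Parallel = 5.45 N/mm^2
Perpendicular = 5.13 N/mm^2


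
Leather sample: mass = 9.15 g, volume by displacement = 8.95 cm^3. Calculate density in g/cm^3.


Density = mass / volume
Density = 9.15 / 8.95 = 1.022 g/cm^3


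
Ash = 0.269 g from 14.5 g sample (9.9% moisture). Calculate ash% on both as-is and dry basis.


As-is ash% = 0.269 / 14.5 x 100 = 1.86%
Dry mass = 14.5 x (100 - 9.9) / 100 = 13.0645 g
Dry-basis ash% = 0.269 / 13.0645 x 100 = 2.06%


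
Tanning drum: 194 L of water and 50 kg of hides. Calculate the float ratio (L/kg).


Float ratio = water / hide weight
Ratio = 194 / 50 = 3.9


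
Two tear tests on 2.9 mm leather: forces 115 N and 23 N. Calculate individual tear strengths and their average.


Tear 1 = 115 / 2.9 = 39.7 N/mm
Tear 2 = 23 / 2.9 = 7.9 N/mm
Average = (39.7 + 7.9) / 2 = 23.8 N/mm


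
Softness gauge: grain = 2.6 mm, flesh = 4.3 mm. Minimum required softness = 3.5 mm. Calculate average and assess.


Average = (2.6 + 4.3) / 2 = 3.45 mm
Minimum = 3.5 mm
Meets requirement: No


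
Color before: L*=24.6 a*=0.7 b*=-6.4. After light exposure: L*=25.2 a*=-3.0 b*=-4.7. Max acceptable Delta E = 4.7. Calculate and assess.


Delta E = 4.12
Passes: Yes


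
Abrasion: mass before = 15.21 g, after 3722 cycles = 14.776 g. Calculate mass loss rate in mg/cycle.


0.117 mg/cycle

Mass loss = 15.21 - 14.776 = 0.434 g
Rate = 0.434 / 3722 x 1000 = 0.117 mg/cycle


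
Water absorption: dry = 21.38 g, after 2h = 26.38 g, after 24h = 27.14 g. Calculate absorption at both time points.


2h absorption = 23.4%
24h absorption = 26.9%


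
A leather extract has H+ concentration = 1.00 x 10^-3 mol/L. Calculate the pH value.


pH = 3.00

pH = -log10[H+]
pH = -log10(1.00 x 10^-3) = 3.00


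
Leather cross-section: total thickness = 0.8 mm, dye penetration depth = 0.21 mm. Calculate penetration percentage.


26.3%

Penetration% = 0.21 / 0.8 x 100
Penetration = 26.3%


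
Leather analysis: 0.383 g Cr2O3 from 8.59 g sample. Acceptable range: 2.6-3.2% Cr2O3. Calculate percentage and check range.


Cr2O3% = 0.383 / 8.59 x 100 = 4.46%
Acceptable range: 2.6 to 3.2%
Within range: No


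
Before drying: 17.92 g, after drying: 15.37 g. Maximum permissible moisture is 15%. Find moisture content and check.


Moisture content = 14.2%
Acceptable: Yes


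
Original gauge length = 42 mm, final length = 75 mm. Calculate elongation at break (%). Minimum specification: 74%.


Extension = 75 - 42 = 33 mm
Elongation = 33 / 42 x 100 = 78.6%
Minimum required: 74%
Meets specification: Yes


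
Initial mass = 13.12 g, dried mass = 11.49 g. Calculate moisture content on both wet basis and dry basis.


Moisture lost = 13.12 - 11.49 = 1.63 g
Wet basis MC = 1.63 / 13.12 x 100 = 12.4%
Dry basis MC = 1.63 / 11.49 x 100 = 14.2%


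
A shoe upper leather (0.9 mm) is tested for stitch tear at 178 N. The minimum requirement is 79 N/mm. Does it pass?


STS = 178 / 0.9 = 197.8 N/mm
Minimum required: 79 N/mm
Passes: Yes


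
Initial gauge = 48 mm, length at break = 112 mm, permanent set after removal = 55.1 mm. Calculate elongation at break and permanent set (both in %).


Elongation at break = 133.3%
Permanent set = 14.8%


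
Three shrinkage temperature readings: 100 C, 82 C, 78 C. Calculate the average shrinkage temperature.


86.7 C

Average = (100 + 82 + 78) / 3
Average = 260 / 3 = 86.7 C


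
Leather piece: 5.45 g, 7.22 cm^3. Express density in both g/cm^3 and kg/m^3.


0.755 g/cm^3
755 kg/m^3

Density = 5.45 / 7.22 = 0.755 g/cm^3
Convert: 0.755 x 1000 = 755 kg/m^3


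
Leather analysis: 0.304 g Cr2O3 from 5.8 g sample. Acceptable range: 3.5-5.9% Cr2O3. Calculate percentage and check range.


Cr2O3% = 0.304 / 5.8 x 100 = 5.24%
Acceptable range: 3.5 to 5.9%
Within range: Yes


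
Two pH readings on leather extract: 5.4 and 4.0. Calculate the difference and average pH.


Difference = 1.4
Average pH = 4.70

Difference = |5.4 - 4.0| = 1.4
Average = (5.4 + 4.0) / 2 = 4.70


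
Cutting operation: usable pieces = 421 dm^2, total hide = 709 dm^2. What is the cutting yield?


59.4%


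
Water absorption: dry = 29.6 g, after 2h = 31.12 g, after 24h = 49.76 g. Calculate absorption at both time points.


WA (2h) = (31.12 - 29.6) / 29.6 x 100 = 5.1%
WA (24h) = (49.76 - 29.6) / 29.6 x 100 = 68.1%


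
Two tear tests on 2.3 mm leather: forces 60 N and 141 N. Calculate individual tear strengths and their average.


Tear 1 = 60 / 2.3 = 26.1 N/mm
Tear 2 = 141 / 2.3 = 61.3 N/mm
Average = (26.1 + 61.3) / 2 = 43.7 N/mm


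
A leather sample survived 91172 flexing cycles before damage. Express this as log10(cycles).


log10(91172) = 4.96


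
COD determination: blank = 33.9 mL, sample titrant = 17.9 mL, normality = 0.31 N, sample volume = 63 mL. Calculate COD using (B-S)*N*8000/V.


629.8 mg/L


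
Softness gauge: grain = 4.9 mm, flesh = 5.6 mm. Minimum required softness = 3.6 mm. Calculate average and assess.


Average softness = 5.25 mm
Meets requirement: Yes

Average = (4.9 + 5.6) / 2 = 5.25 mm
Minimum = 3.6 mm
Meets requirement: Yes


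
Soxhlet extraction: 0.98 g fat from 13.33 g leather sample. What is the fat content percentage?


7.4%


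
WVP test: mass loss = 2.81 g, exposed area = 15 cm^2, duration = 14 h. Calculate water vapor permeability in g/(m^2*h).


WVP = mass_loss / (area x time) x 10000
WVP = 2.81 / (15 x 14) x 10000
WVP = 2.81 / 210 x 10000 = 133.81 g/(m^2*h)


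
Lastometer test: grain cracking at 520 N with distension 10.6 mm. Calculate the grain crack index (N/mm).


49.1 N/mm


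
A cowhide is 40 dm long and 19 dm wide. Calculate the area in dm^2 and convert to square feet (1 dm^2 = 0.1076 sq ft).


760 dm^2
81.78 sq ft


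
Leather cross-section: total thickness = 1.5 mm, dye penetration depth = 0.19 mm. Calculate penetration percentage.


12.7%

Penetration% = 0.19 / 1.5 x 100
Penetration = 12.7%


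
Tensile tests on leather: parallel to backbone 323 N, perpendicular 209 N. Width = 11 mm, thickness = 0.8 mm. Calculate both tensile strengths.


Parallel = 36.70 N/mm^2
Perpendicular = 23.75 N/mm^2

Area = 11 x 0.8 = 8.8 mm^2
TS (parallel) = 323 / 8.8 = 36.70 N/mm^2
TS (perpendicular) = 209 / 8.8 = 23.75 N/mm^2


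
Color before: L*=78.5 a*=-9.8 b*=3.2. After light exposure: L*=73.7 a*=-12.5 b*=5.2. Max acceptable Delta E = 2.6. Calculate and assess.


Delta E = 5.86
Passes: No

dL = -4.8, da = -2.7, db = 2.0
dE = sqrt((-4.8)^2 + (-2.7)^2 + (2.0)^2) = 5.86
Max = 2.6
Passes: No


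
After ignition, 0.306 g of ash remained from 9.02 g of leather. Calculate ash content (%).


Ash% = 0.306 / 9.02 x 100
Ash% = 3.39%
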